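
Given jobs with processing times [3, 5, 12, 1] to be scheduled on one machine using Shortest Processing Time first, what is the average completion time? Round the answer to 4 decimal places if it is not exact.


Sort jobs by processing time (SPT order): [1, 3, 5, 12]
Compute completion times sequentially:
  Job 1: processing = 1, completes at 1
  Job 2: processing = 3, completes at 4
  Job 3: processing = 5, completes at 9
  Job 4: processing = 12, completes at 21
Sum of completion times = 35
Average completion time = 35/4 = 8.75

8.75


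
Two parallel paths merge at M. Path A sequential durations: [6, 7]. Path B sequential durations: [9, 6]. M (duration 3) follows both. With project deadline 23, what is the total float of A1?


Forward pass: ES(A1) = sum of predecessors on chain A = 0
EF = ES + duration = 0 + 6 = 6
Backward pass: LF(M) = deadline = 23; LS(M) = 23 - 3 = 20
LF(A1) = LS(M) - sum(successors on chain A) = 20 - 7 = 13
LS = LF - duration = 13 - 6 = 7
Total float = LS - ES = 7 - 0 = 7

7


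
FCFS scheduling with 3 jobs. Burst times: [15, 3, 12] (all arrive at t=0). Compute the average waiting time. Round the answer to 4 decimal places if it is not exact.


FCFS order (as given): [15, 3, 12]
Waiting times:
  Job 1: wait = 0
  Job 2: wait = 15
  Job 3: wait = 18
Sum of waiting times = 33
Average waiting time = 33/3 = 11.0

11.0


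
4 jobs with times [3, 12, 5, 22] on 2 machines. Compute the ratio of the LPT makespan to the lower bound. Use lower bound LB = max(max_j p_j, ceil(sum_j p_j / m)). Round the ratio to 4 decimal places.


LPT order: [22, 12, 5, 3]
Machine loads after assignment: [22, 20]
LPT makespan = 22
Lower bound = max(max_job, ceil(total/2)) = max(22, 21) = 22
Ratio = 22 / 22 = 1.0

1.0


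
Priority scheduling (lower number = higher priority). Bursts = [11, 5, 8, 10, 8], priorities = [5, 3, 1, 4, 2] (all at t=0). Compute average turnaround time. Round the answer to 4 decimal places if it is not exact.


Sort by priority (ascending = highest first):
Order: [(1, 8), (2, 8), (3, 5), (4, 10), (5, 11)]
Completion times:
  Priority 1, burst=8, C=8
  Priority 2, burst=8, C=16
  Priority 3, burst=5, C=21
  Priority 4, burst=10, C=31
  Priority 5, burst=11, C=42
Average turnaround = 118/5 = 23.6

23.6


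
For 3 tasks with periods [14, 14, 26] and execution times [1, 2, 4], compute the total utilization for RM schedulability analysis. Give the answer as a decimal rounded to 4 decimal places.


Compute individual utilizations (exact fractions):
  Task 1: C/T = 1/14 (approx. 0.0714)
  Task 2: C/T = 2/14 = 1/7 (approx. 0.1429)
  Task 3: C/T = 4/26 = 2/13 (approx. 0.1538)
Total utilization U = 1/14 + 1/7 + 2/13 = 67/182
Rounded to 4 decimal places: U = 0.3681
RM (Liu & Layland) bound for 3 tasks = 0.779763; compare with U = 67/182 (approx. 0.368132)
U <= bound, so schedulable by RM sufficient condition.

0.3681


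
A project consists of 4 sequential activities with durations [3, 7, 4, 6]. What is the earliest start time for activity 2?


Activity 2 starts after activities 1 through 1 complete.
Predecessor durations: [3]
ES = 3 = 3

3


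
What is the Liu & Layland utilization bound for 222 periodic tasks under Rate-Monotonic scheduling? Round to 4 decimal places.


Compute 2^(1/222) = 1.0031271640
Subtract 1: 1.0031271640 - 1 = 0.0031271640
Multiply by n: 222 * 0.0031271640 = 0.6942304080
Round to 4 dp: 0.6942

0.6942


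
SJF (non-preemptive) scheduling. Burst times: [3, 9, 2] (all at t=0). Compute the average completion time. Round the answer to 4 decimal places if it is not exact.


SJF order (ascending): [2, 3, 9]
Completion times:
  Job 1: burst=2, C=2
  Job 2: burst=3, C=5
  Job 3: burst=9, C=14
Average completion = 21/3 = 7.0

7.0


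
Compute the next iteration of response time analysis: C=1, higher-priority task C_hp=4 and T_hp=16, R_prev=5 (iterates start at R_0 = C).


R_next = C + ceil(R_prev / T_hp) * C_hp
ceil(5 / 16) = ceil(0.3125) = 1
Interference = 1 * 4 = 4
R_next = 1 + 4 = 5
R_next = R_prev, so the iteration has converged (response time = 5).

5


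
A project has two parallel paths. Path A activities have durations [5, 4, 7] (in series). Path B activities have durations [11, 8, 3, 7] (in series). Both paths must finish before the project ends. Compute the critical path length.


Path A total = 5 + 4 + 7 = 16
Path B total = 11 + 8 + 3 + 7 = 29
Critical path = longest path = max(16, 29) = 29

29


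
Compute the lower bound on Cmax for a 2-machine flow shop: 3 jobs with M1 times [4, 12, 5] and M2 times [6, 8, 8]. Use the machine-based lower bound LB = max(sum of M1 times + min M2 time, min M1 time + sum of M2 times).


LB1 = sum(M1 times) + min(M2 times) = 21 + 6 = 27
LB2 = min(M1 times) + sum(M2 times) = 4 + 22 = 26
Lower bound = max(LB1, LB2) = max(27, 26) = 27

27


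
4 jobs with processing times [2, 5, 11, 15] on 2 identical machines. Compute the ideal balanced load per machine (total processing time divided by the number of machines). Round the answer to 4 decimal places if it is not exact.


Total processing time = 2 + 5 + 11 + 15 = 33
Number of machines = 2
Ideal balanced load = 33 / 2 = 16.5

16.5


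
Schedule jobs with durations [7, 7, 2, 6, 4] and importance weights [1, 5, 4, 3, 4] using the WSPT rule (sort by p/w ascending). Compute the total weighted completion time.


Compute p/w ratios and sort ascending (WSPT): [(2, 4), (4, 4), (7, 5), (6, 3), (7, 1)]
Compute weighted completion times:
  Job (p=2,w=4): C=2, w*C=4*2=8
  Job (p=4,w=4): C=6, w*C=4*6=24
  Job (p=7,w=5): C=13, w*C=5*13=65
  Job (p=6,w=3): C=19, w*C=3*19=57
  Job (p=7,w=1): C=26, w*C=1*26=26
Total weighted completion time = 180

180


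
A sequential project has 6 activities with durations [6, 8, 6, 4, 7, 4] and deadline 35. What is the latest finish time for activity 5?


LF(activity 5) = deadline - sum of successor durations
Successors: activities 6 through 6 with durations [4]
Sum of successor durations = 4
LF = 35 - 4 = 31

31


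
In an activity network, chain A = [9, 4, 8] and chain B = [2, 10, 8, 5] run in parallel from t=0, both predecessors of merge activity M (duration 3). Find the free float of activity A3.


ES(A3) = sum of predecessors on chain A = 13
EF(A3) = ES + duration = 13 + 8 = 21
Successor of A3 is M. ES(M) = max(sum(A), sum(B)) = max(21, 25) = 25
Free float = ES(successor) - EF(current) = 25 - 21 = 4

4


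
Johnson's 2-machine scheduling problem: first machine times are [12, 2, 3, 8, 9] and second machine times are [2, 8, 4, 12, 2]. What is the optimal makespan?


Apply Johnson's rule:
  Group 1 (a <= b): [(2, 2, 8), (3, 3, 4), (4, 8, 12)]
  Group 2 (a > b): [(1, 12, 2), (5, 9, 2)]
Optimal job order: [2, 3, 4, 1, 5]
Schedule:
  Job 2: M1 done at 2, M2 done at 10
  Job 3: M1 done at 5, M2 done at 14
  Job 4: M1 done at 13, M2 done at 26
  Job 1: M1 done at 25, M2 done at 28
  Job 5: M1 done at 34, M2 done at 36
Makespan = 36

36


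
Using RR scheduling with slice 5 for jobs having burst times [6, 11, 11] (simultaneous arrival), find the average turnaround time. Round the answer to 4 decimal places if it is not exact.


Time quantum = 5
Execution trace:
  J1 runs 5 units, time = 5
  J2 runs 5 units, time = 10
  J3 runs 5 units, time = 15
  J1 runs 1 units, time = 16
  J2 runs 5 units, time = 21
  J3 runs 5 units, time = 26
  J2 runs 1 units, time = 27
  J3 runs 1 units, time = 28
Finish times: [16, 27, 28]
Average turnaround = 71/3 = 23.6667

23.6667


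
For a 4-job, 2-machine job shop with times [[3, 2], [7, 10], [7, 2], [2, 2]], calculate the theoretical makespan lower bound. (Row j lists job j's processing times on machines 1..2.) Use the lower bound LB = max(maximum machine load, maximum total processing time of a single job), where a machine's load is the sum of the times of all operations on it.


Machine loads:
  Machine 1: 3 + 7 + 7 + 2 = 19
  Machine 2: 2 + 10 + 2 + 2 = 16
Max machine load = 19
Job totals:
  Job 1: 5
  Job 2: 17
  Job 3: 9
  Job 4: 4
Max job total = 17
Lower bound = max(19, 17) = 19

19


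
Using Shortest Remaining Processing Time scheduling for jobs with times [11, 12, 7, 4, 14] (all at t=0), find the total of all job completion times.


Since all jobs arrive at t=0, SRPT equals SPT ordering.
SPT order: [4, 7, 11, 12, 14]
Completion times:
  Job 1: p=4, C=4
  Job 2: p=7, C=11
  Job 3: p=11, C=22
  Job 4: p=12, C=34
  Job 5: p=14, C=48
Total completion time = 4 + 11 + 22 + 34 + 48 = 119

119


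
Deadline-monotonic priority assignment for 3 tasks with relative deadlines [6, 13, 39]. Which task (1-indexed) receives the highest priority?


Sort tasks by relative deadline (ascending):
  Task 1: deadline = 6
  Task 2: deadline = 13
  Task 3: deadline = 39
Priority order (highest first): [1, 2, 3]
Highest priority task = 1

1


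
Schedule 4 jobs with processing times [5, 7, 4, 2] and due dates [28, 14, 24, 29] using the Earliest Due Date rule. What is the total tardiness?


Sort by due date (EDD order): [(7, 14), (4, 24), (5, 28), (2, 29)]
Compute completion times and tardiness:
  Job 1: p=7, d=14, C=7, tardiness=max(0,7-14)=0
  Job 2: p=4, d=24, C=11, tardiness=max(0,11-24)=0
  Job 3: p=5, d=28, C=16, tardiness=max(0,16-28)=0
  Job 4: p=2, d=29, C=18, tardiness=max(0,18-29)=0
Total tardiness = 0

0


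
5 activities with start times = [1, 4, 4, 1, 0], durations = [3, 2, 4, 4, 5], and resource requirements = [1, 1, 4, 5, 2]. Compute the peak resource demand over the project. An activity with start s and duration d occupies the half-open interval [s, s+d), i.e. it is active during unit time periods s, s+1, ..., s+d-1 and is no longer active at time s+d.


Each activity i is active on [start_i, start_i + duration_i).
Compute total resource usage per time slot:
  t=0: active resources = [2], total = 2
  t=1: active resources = [1, 5, 2], total = 8
  t=2: active resources = [1, 5, 2], total = 8
  t=3: active resources = [1, 5, 2], total = 8
  t=4: active resources = [1, 4, 5, 2], total = 12
  t=5: active resources = [1, 4], total = 5
  t=6: active resources = [4], total = 4
  t=7: active resources = [4], total = 4
Peak resource demand = 12

12


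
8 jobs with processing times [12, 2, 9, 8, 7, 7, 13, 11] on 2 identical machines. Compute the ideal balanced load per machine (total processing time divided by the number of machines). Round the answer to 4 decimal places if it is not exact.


Total processing time = 12 + 2 + 9 + 8 + 7 + 7 + 13 + 11 = 69
Number of machines = 2
Ideal balanced load = 69 / 2 = 34.5

34.5


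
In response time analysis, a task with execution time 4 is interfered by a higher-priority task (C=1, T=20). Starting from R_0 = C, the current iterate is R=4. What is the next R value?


R_next = C + ceil(R_prev / T_hp) * C_hp
ceil(4 / 20) = ceil(0.2) = 1
Interference = 1 * 1 = 1
R_next = 4 + 1 = 5

5


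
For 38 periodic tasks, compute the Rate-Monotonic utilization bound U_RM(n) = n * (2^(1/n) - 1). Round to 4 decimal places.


Compute 2^(1/38) = 1.0184080933
Subtract 1: 1.0184080933 - 1 = 0.0184080933
Multiply by n: 38 * 0.0184080933 = 0.6995075454
Round to 4 dp: 0.6995

0.6995


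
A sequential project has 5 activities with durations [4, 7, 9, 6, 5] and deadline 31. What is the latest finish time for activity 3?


LF(activity 3) = deadline - sum of successor durations
Successors: activities 4 through 5 with durations [6, 5]
Sum of successor durations = 11
LF = 31 - 11 = 20

20


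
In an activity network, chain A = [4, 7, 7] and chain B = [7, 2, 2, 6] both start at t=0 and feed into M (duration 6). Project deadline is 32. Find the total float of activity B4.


Forward pass: ES(B4) = sum of predecessors on chain B = 11
EF = ES + duration = 11 + 6 = 17
Backward pass: LF(M) = deadline = 32; LS(M) = 32 - 6 = 26
LF(B4) = LS(M) - sum(successors on chain B) = 26 - 0 = 26
LS = LF - duration = 26 - 6 = 20
Total float = LS - ES = 20 - 11 = 9

9


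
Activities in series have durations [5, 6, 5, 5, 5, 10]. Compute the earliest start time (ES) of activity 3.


Activity 3 starts after activities 1 through 2 complete.
Predecessor durations: [5, 6]
ES = 5 + 6 = 11

11


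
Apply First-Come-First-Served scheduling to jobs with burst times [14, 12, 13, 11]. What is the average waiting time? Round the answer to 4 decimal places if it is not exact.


FCFS order (as given): [14, 12, 13, 11]
Waiting times:
  Job 1: wait = 0
  Job 2: wait = 14
  Job 3: wait = 26
  Job 4: wait = 39
Sum of waiting times = 79
Average waiting time = 79/4 = 19.75

19.75


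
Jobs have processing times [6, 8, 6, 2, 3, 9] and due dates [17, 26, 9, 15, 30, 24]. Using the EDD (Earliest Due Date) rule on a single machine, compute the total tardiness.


Sort by due date (EDD order): [(6, 9), (2, 15), (6, 17), (9, 24), (8, 26), (3, 30)]
Compute completion times and tardiness:
  Job 1: p=6, d=9, C=6, tardiness=max(0,6-9)=0
  Job 2: p=2, d=15, C=8, tardiness=max(0,8-15)=0
  Job 3: p=6, d=17, C=14, tardiness=max(0,14-17)=0
  Job 4: p=9, d=24, C=23, tardiness=max(0,23-24)=0
  Job 5: p=8, d=26, C=31, tardiness=max(0,31-26)=5
  Job 6: p=3, d=30, C=34, tardiness=max(0,34-30)=4
Total tardiness = 9

9


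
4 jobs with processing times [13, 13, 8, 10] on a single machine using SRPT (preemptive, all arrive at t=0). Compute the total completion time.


Since all jobs arrive at t=0, SRPT equals SPT ordering.
SPT order: [8, 10, 13, 13]
Completion times:
  Job 1: p=8, C=8
  Job 2: p=10, C=18
  Job 3: p=13, C=31
  Job 4: p=13, C=44
Total completion time = 8 + 18 + 31 + 44 = 101

101


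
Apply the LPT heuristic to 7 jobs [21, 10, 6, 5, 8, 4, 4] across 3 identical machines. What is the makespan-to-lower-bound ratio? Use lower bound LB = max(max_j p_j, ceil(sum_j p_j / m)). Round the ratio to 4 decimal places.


LPT order: [21, 10, 8, 6, 5, 4, 4]
Machine loads after assignment: [21, 19, 18]
LPT makespan = 21
Lower bound = max(max_job, ceil(total/3)) = max(21, 20) = 21
Ratio = 21 / 21 = 1.0

1.0


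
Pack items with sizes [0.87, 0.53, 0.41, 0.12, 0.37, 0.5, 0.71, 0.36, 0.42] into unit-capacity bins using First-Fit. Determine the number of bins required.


Place items sequentially using First-Fit:
  Item 0.87 -> new Bin 1
  Item 0.53 -> new Bin 2
  Item 0.41 -> Bin 2 (now 0.94)
  Item 0.12 -> Bin 1 (now 0.99)
  Item 0.37 -> new Bin 3
  Item 0.5 -> Bin 3 (now 0.87)
  Item 0.71 -> new Bin 4
  Item 0.36 -> new Bin 5
  Item 0.42 -> Bin 5 (now 0.78)
Total bins used = 5

5


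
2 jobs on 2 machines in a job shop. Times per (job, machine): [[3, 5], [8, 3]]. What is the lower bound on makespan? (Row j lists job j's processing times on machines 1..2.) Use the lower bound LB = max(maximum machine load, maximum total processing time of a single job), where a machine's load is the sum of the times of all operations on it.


Machine loads:
  Machine 1: 3 + 8 = 11
  Machine 2: 5 + 3 = 8
Max machine load = 11
Job totals:
  Job 1: 8
  Job 2: 11
Max job total = 11
Lower bound = max(11, 11) = 11

11


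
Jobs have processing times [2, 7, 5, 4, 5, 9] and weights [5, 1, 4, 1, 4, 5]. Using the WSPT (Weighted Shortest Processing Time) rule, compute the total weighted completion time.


Compute p/w ratios and sort ascending (WSPT): [(2, 5), (5, 4), (5, 4), (9, 5), (4, 1), (7, 1)]
Compute weighted completion times:
  Job (p=2,w=5): C=2, w*C=5*2=10
  Job (p=5,w=4): C=7, w*C=4*7=28
  Job (p=5,w=4): C=12, w*C=4*12=48
  Job (p=9,w=5): C=21, w*C=5*21=105
  Job (p=4,w=1): C=25, w*C=1*25=25
  Job (p=7,w=1): C=32, w*C=1*32=32
Total weighted completion time = 248

248


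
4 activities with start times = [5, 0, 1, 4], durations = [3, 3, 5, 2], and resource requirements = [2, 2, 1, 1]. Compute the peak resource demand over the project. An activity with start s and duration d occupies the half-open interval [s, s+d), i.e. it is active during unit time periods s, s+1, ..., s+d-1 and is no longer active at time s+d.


Each activity i is active on [start_i, start_i + duration_i).
Compute total resource usage per time slot:
  t=0: active resources = [2], total = 2
  t=1: active resources = [2, 1], total = 3
  t=2: active resources = [2, 1], total = 3
  t=3: active resources = [1], total = 1
  t=4: active resources = [1, 1], total = 2
  t=5: active resources = [2, 1, 1], total = 4
  t=6: active resources = [2], total = 2
  t=7: active resources = [2], total = 2
Peak resource demand = 4

4


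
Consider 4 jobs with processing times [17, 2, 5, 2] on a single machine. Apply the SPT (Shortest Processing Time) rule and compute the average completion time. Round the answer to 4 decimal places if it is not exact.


Sort jobs by processing time (SPT order): [2, 2, 5, 17]
Compute completion times sequentially:
  Job 1: processing = 2, completes at 2
  Job 2: processing = 2, completes at 4
  Job 3: processing = 5, completes at 9
  Job 4: processing = 17, completes at 26
Sum of completion times = 41
Average completion time = 41/4 = 10.25

10.25


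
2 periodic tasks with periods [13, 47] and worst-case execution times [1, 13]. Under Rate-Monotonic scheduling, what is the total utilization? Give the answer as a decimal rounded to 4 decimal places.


Compute individual utilizations (exact fractions):
  Task 1: C/T = 1/13 (approx. 0.0769)
  Task 2: C/T = 13/47 (approx. 0.2766)
Total utilization U = 1/13 + 13/47 = 216/611
Rounded to 4 decimal places: U = 0.3535
RM (Liu & Layland) bound for 2 tasks = 0.828427; compare with U = 216/611 (approx. 0.353519)
U <= bound, so schedulable by RM sufficient condition.

0.3535


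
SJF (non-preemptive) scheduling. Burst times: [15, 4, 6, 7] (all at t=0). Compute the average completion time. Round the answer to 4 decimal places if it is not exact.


SJF order (ascending): [4, 6, 7, 15]
Completion times:
  Job 1: burst=4, C=4
  Job 2: burst=6, C=10
  Job 3: burst=7, C=17
  Job 4: burst=15, C=32
Average completion = 63/4 = 15.75

15.75


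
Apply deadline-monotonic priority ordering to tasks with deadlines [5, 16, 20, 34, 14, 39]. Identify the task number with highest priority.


Sort tasks by relative deadline (ascending):
  Task 1: deadline = 5
  Task 5: deadline = 14
  Task 2: deadline = 16
  Task 3: deadline = 20
  Task 4: deadline = 34
  Task 6: deadline = 39
Priority order (highest first): [1, 5, 2, 3, 4, 6]
Highest priority task = 1

1


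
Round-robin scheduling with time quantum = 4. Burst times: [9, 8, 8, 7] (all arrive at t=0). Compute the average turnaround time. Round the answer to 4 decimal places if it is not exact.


Time quantum = 4
Execution trace:
  J1 runs 4 units, time = 4
  J2 runs 4 units, time = 8
  J3 runs 4 units, time = 12
  J4 runs 4 units, time = 16
  J1 runs 4 units, time = 20
  J2 runs 4 units, time = 24
  J3 runs 4 units, time = 28
  J4 runs 3 units, time = 31
  J1 runs 1 units, time = 32
Finish times: [32, 24, 28, 31]
Average turnaround = 115/4 = 28.75

28.75


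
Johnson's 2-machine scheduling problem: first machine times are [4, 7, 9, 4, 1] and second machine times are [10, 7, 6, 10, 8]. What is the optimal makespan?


Apply Johnson's rule:
  Group 1 (a <= b): [(5, 1, 8), (1, 4, 10), (4, 4, 10), (2, 7, 7)]
  Group 2 (a > b): [(3, 9, 6)]
Optimal job order: [5, 1, 4, 2, 3]
Schedule:
  Job 5: M1 done at 1, M2 done at 9
  Job 1: M1 done at 5, M2 done at 19
  Job 4: M1 done at 9, M2 done at 29
  Job 2: M1 done at 16, M2 done at 36
  Job 3: M1 done at 25, M2 done at 42
Makespan = 42

42


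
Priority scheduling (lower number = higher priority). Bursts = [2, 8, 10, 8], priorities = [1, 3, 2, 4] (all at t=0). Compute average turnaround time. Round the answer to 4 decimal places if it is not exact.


Sort by priority (ascending = highest first):
Order: [(1, 2), (2, 10), (3, 8), (4, 8)]
Completion times:
  Priority 1, burst=2, C=2
  Priority 2, burst=10, C=12
  Priority 3, burst=8, C=20
  Priority 4, burst=8, C=28
Average turnaround = 62/4 = 15.5

15.5


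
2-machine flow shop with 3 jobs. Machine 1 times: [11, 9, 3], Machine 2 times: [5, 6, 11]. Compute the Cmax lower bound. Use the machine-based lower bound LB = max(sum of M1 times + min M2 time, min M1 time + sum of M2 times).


LB1 = sum(M1 times) + min(M2 times) = 23 + 5 = 28
LB2 = min(M1 times) + sum(M2 times) = 3 + 22 = 25
Lower bound = max(LB1, LB2) = max(28, 25) = 28

28


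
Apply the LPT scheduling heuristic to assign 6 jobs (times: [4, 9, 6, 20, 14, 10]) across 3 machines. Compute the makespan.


Sort jobs in decreasing order (LPT): [20, 14, 10, 9, 6, 4]
Assign each job to the least loaded machine:
  Machine 1: jobs [20], load = 20
  Machine 2: jobs [14, 6], load = 20
  Machine 3: jobs [10, 9, 4], load = 23
Makespan = max load = 23

23


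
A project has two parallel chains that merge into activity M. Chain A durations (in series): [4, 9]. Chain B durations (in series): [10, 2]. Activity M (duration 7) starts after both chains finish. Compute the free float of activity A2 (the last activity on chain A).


ES(A2) = sum of predecessors on chain A = 4
EF(A2) = ES + duration = 4 + 9 = 13
Successor of A2 is M. ES(M) = max(sum(A), sum(B)) = max(13, 12) = 13
Free float = ES(successor) - EF(current) = 13 - 13 = 0

0


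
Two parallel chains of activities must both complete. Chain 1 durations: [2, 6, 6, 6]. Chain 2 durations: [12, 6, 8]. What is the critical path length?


Path A total = 2 + 6 + 6 + 6 = 20
Path B total = 12 + 6 + 8 = 26
Critical path = longest path = max(20, 26) = 26

26


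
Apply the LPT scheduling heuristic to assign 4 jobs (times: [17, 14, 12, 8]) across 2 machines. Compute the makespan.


Sort jobs in decreasing order (LPT): [17, 14, 12, 8]
Assign each job to the least loaded machine:
  Machine 1: jobs [17, 8], load = 25
  Machine 2: jobs [14, 12], load = 26
Makespan = max load = 26

26


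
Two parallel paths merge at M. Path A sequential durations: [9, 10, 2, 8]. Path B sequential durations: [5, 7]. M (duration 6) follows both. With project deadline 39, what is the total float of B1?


Forward pass: ES(B1) = sum of predecessors on chain B = 0
EF = ES + duration = 0 + 5 = 5
Backward pass: LF(M) = deadline = 39; LS(M) = 39 - 6 = 33
LF(B1) = LS(M) - sum(successors on chain B) = 33 - 7 = 26
LS = LF - duration = 26 - 5 = 21
Total float = LS - ES = 21 - 0 = 21

21


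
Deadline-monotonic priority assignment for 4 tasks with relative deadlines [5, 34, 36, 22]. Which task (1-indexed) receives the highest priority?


Sort tasks by relative deadline (ascending):
  Task 1: deadline = 5
  Task 4: deadline = 22
  Task 2: deadline = 34
  Task 3: deadline = 36
Priority order (highest first): [1, 4, 2, 3]
Highest priority task = 1

1


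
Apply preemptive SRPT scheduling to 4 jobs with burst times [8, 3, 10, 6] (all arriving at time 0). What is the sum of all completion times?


Since all jobs arrive at t=0, SRPT equals SPT ordering.
SPT order: [3, 6, 8, 10]
Completion times:
  Job 1: p=3, C=3
  Job 2: p=6, C=9
  Job 3: p=8, C=17
  Job 4: p=10, C=27
Total completion time = 3 + 9 + 17 + 27 = 56

56


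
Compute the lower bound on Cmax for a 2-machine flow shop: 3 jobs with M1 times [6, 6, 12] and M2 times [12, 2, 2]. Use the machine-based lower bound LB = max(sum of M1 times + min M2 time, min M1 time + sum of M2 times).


LB1 = sum(M1 times) + min(M2 times) = 24 + 2 = 26
LB2 = min(M1 times) + sum(M2 times) = 6 + 16 = 22
Lower bound = max(LB1, LB2) = max(26, 22) = 26

26


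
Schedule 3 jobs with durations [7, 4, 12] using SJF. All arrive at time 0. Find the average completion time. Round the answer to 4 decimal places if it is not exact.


SJF order (ascending): [4, 7, 12]
Completion times:
  Job 1: burst=4, C=4
  Job 2: burst=7, C=11
  Job 3: burst=12, C=23
Average completion = 38/3 = 12.6667

12.6667


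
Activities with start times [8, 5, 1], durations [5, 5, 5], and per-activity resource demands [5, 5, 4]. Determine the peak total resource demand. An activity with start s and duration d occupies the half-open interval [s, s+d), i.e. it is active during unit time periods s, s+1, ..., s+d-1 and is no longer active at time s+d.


Each activity i is active on [start_i, start_i + duration_i).
Compute total resource usage per time slot:
  t=0: active resources = [], total = 0
  t=1: active resources = [4], total = 4
  t=2: active resources = [4], total = 4
  t=3: active resources = [4], total = 4
  t=4: active resources = [4], total = 4
  t=5: active resources = [5, 4], total = 9
  t=6: active resources = [5], total = 5
  t=7: active resources = [5], total = 5
  t=8: active resources = [5, 5], total = 10
  t=9: active resources = [5, 5], total = 10
  t=10: active resources = [5], total = 5
  t=11: active resources = [5], total = 5
  t=12: active resources = [5], total = 5
Peak resource demand = 10

10


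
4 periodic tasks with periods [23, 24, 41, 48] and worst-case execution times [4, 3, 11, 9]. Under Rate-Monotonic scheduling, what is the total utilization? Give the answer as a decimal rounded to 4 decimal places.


Compute individual utilizations (exact fractions):
  Task 1: C/T = 4/23 (approx. 0.1739)
  Task 2: C/T = 3/24 = 1/8 (approx. 0.125)
  Task 3: C/T = 11/41 (approx. 0.2683)
  Task 4: C/T = 9/48 = 3/16 (approx. 0.1875)
Total utilization U = 4/23 + 1/8 + 11/41 + 3/16 = 11387/15088
Rounded to 4 decimal places: U = 0.7547
RM (Liu & Layland) bound for 4 tasks = 0.756828; compare with U = 11387/15088 (approx. 0.754706)
U <= bound, so schedulable by RM sufficient condition.

0.7547


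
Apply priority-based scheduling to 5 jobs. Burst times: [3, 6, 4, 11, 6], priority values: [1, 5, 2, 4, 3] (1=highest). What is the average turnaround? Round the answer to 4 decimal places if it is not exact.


Sort by priority (ascending = highest first):
Order: [(1, 3), (2, 4), (3, 6), (4, 11), (5, 6)]
Completion times:
  Priority 1, burst=3, C=3
  Priority 2, burst=4, C=7
  Priority 3, burst=6, C=13
  Priority 4, burst=11, C=24
  Priority 5, burst=6, C=30
Average turnaround = 77/5 = 15.4

15.4


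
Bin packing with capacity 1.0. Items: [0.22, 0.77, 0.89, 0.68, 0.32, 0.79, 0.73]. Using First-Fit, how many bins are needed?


Place items sequentially using First-Fit:
  Item 0.22 -> new Bin 1
  Item 0.77 -> Bin 1 (now 0.99)
  Item 0.89 -> new Bin 2
  Item 0.68 -> new Bin 3
  Item 0.32 -> Bin 3 (now 1.0)
  Item 0.79 -> new Bin 4
  Item 0.73 -> new Bin 5
Total bins used = 5

5


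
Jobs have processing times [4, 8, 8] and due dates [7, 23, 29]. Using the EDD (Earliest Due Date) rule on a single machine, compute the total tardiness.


Sort by due date (EDD order): [(4, 7), (8, 23), (8, 29)]
Compute completion times and tardiness:
  Job 1: p=4, d=7, C=4, tardiness=max(0,4-7)=0
  Job 2: p=8, d=23, C=12, tardiness=max(0,12-23)=0
  Job 3: p=8, d=29, C=20, tardiness=max(0,20-29)=0
Total tardiness = 0

0


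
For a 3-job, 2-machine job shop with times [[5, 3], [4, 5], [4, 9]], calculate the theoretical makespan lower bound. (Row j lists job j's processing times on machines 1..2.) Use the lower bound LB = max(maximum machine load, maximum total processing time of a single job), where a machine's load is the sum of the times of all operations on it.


Machine loads:
  Machine 1: 5 + 4 + 4 = 13
  Machine 2: 3 + 5 + 9 = 17
Max machine load = 17
Job totals:
  Job 1: 8
  Job 2: 9
  Job 3: 13
Max job total = 13
Lower bound = max(17, 13) = 17

17


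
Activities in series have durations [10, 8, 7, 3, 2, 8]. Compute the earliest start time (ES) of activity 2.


Activity 2 starts after activities 1 through 1 complete.
Predecessor durations: [10]
ES = 10 = 10

10


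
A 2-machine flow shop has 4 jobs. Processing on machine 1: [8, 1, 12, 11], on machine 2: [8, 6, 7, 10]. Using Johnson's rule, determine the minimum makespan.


Apply Johnson's rule:
  Group 1 (a <= b): [(2, 1, 6), (1, 8, 8)]
  Group 2 (a > b): [(4, 11, 10), (3, 12, 7)]
Optimal job order: [2, 1, 4, 3]
Schedule:
  Job 2: M1 done at 1, M2 done at 7
  Job 1: M1 done at 9, M2 done at 17
  Job 4: M1 done at 20, M2 done at 30
  Job 3: M1 done at 32, M2 done at 39
Makespan = 39

39


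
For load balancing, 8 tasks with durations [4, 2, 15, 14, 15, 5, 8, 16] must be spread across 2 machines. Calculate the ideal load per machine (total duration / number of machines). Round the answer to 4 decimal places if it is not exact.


Total processing time = 4 + 2 + 15 + 14 + 15 + 5 + 8 + 16 = 79
Number of machines = 2
Ideal balanced load = 79 / 2 = 39.5

39.5


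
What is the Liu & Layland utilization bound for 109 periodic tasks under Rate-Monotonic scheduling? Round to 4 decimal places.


Compute 2^(1/109) = 1.0063794108
Subtract 1: 1.0063794108 - 1 = 0.0063794108
Multiply by n: 109 * 0.0063794108 = 0.6953557772
Round to 4 dp: 0.6954

0.6954


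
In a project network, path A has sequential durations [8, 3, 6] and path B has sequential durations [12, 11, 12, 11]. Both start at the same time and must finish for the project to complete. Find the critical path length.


Path A total = 8 + 3 + 6 = 17
Path B total = 12 + 11 + 12 + 11 = 46
Critical path = longest path = max(17, 46) = 46

46


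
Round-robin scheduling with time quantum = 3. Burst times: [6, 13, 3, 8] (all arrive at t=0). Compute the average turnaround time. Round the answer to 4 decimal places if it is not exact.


Time quantum = 3
Execution trace:
  J1 runs 3 units, time = 3
  J2 runs 3 units, time = 6
  J3 runs 3 units, time = 9
  J4 runs 3 units, time = 12
  J1 runs 3 units, time = 15
  J2 runs 3 units, time = 18
  J4 runs 3 units, time = 21
  J2 runs 3 units, time = 24
  J4 runs 2 units, time = 26
  J2 runs 3 units, time = 29
  J2 runs 1 units, time = 30
Finish times: [15, 30, 9, 26]
Average turnaround = 80/4 = 20.0

20.0


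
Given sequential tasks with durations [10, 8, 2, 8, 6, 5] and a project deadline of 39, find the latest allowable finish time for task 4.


LF(activity 4) = deadline - sum of successor durations
Successors: activities 5 through 6 with durations [6, 5]
Sum of successor durations = 11
LF = 39 - 11 = 28

28


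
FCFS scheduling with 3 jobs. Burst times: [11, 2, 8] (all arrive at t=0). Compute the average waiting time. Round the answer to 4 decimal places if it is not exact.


FCFS order (as given): [11, 2, 8]
Waiting times:
  Job 1: wait = 0
  Job 2: wait = 11
  Job 3: wait = 13
Sum of waiting times = 24
Average waiting time = 24/3 = 8.0

8.0


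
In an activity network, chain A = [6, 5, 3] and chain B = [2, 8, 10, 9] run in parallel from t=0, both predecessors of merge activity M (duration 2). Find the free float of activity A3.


ES(A3) = sum of predecessors on chain A = 11
EF(A3) = ES + duration = 11 + 3 = 14
Successor of A3 is M. ES(M) = max(sum(A), sum(B)) = max(14, 29) = 29
Free float = ES(successor) - EF(current) = 29 - 14 = 15

15


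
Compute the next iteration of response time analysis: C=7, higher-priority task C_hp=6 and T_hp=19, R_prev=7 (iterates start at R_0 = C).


R_next = C + ceil(R_prev / T_hp) * C_hp
ceil(7 / 19) = ceil(0.3684) = 1
Interference = 1 * 6 = 6
R_next = 7 + 6 = 13

13


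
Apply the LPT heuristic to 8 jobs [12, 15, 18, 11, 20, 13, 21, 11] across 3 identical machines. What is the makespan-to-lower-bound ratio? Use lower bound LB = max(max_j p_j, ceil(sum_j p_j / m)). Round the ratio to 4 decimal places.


LPT order: [21, 20, 18, 15, 13, 12, 11, 11]
Machine loads after assignment: [44, 44, 33]
LPT makespan = 44
Lower bound = max(max_job, ceil(total/3)) = max(21, 41) = 41
Ratio = 44 / 41 = 1.0732

1.0732


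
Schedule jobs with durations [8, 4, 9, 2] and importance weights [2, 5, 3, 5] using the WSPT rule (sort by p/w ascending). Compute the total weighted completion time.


Compute p/w ratios and sort ascending (WSPT): [(2, 5), (4, 5), (9, 3), (8, 2)]
Compute weighted completion times:
  Job (p=2,w=5): C=2, w*C=5*2=10
  Job (p=4,w=5): C=6, w*C=5*6=30
  Job (p=9,w=3): C=15, w*C=3*15=45
  Job (p=8,w=2): C=23, w*C=2*23=46
Total weighted completion time = 131

131


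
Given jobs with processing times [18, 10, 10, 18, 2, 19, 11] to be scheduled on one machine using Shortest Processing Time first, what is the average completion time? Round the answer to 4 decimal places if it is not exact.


Sort jobs by processing time (SPT order): [2, 10, 10, 11, 18, 18, 19]
Compute completion times sequentially:
  Job 1: processing = 2, completes at 2
  Job 2: processing = 10, completes at 12
  Job 3: processing = 10, completes at 22
  Job 4: processing = 11, completes at 33
  Job 5: processing = 18, completes at 51
  Job 6: processing = 18, completes at 69
  Job 7: processing = 19, completes at 88
Sum of completion times = 277
Average completion time = 277/7 = 39.5714

39.5714


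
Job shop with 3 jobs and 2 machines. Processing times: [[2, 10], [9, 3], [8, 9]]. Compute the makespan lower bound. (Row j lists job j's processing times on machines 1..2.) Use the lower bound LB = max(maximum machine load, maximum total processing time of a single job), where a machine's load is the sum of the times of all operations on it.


Machine loads:
  Machine 1: 2 + 9 + 8 = 19
  Machine 2: 10 + 3 + 9 = 22
Max machine load = 22
Job totals:
  Job 1: 12
  Job 2: 12
  Job 3: 17
Max job total = 17
Lower bound = max(22, 17) = 22

22


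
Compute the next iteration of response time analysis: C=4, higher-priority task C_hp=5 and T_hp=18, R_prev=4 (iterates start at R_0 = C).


R_next = C + ceil(R_prev / T_hp) * C_hp
ceil(4 / 18) = ceil(0.2222) = 1
Interference = 1 * 5 = 5
R_next = 4 + 5 = 9

9


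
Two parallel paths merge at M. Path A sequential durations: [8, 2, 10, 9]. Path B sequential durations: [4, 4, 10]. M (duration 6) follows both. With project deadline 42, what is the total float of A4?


Forward pass: ES(A4) = sum of predecessors on chain A = 20
EF = ES + duration = 20 + 9 = 29
Backward pass: LF(M) = deadline = 42; LS(M) = 42 - 6 = 36
LF(A4) = LS(M) - sum(successors on chain A) = 36 - 0 = 36
LS = LF - duration = 36 - 9 = 27
Total float = LS - ES = 27 - 20 = 7

7


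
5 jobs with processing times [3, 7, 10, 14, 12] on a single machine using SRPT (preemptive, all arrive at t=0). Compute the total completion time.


Since all jobs arrive at t=0, SRPT equals SPT ordering.
SPT order: [3, 7, 10, 12, 14]
Completion times:
  Job 1: p=3, C=3
  Job 2: p=7, C=10
  Job 3: p=10, C=20
  Job 4: p=12, C=32
  Job 5: p=14, C=46
Total completion time = 3 + 10 + 20 + 32 + 46 = 111

111


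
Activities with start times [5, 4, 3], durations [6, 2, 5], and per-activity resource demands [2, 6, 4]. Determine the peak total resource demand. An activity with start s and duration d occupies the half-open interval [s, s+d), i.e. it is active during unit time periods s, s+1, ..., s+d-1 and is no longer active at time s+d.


Each activity i is active on [start_i, start_i + duration_i).
Compute total resource usage per time slot:
  t=0: active resources = [], total = 0
  t=1: active resources = [], total = 0
  t=2: active resources = [], total = 0
  t=3: active resources = [4], total = 4
  t=4: active resources = [6, 4], total = 10
  t=5: active resources = [2, 6, 4], total = 12
  t=6: active resources = [2, 4], total = 6
  t=7: active resources = [2, 4], total = 6
  t=8: active resources = [2], total = 2
  t=9: active resources = [2], total = 2
  t=10: active resources = [2], total = 2
Peak resource demand = 12

12


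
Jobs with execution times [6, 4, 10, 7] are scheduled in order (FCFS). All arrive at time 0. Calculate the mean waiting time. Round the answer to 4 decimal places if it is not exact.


FCFS order (as given): [6, 4, 10, 7]
Waiting times:
  Job 1: wait = 0
  Job 2: wait = 6
  Job 3: wait = 10
  Job 4: wait = 20
Sum of waiting times = 36
Average waiting time = 36/4 = 9.0

9.0


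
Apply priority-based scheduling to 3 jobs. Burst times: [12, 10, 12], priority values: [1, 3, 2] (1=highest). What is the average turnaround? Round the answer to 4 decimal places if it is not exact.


Sort by priority (ascending = highest first):
Order: [(1, 12), (2, 12), (3, 10)]
Completion times:
  Priority 1, burst=12, C=12
  Priority 2, burst=12, C=24
  Priority 3, burst=10, C=34
Average turnaround = 70/3 = 23.3333

23.3333


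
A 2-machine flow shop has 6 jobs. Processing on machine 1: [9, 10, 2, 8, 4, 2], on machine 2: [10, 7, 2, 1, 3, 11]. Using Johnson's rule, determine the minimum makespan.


Apply Johnson's rule:
  Group 1 (a <= b): [(3, 2, 2), (6, 2, 11), (1, 9, 10)]
  Group 2 (a > b): [(2, 10, 7), (5, 4, 3), (4, 8, 1)]
Optimal job order: [3, 6, 1, 2, 5, 4]
Schedule:
  Job 3: M1 done at 2, M2 done at 4
  Job 6: M1 done at 4, M2 done at 15
  Job 1: M1 done at 13, M2 done at 25
  Job 2: M1 done at 23, M2 done at 32
  Job 5: M1 done at 27, M2 done at 35
  Job 4: M1 done at 35, M2 done at 36
Makespan = 36

36


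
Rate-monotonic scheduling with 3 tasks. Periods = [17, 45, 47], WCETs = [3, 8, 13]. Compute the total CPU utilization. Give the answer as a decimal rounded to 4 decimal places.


Compute individual utilizations (exact fractions):
  Task 1: C/T = 3/17 (approx. 0.1765)
  Task 2: C/T = 8/45 (approx. 0.1778)
  Task 3: C/T = 13/47 (approx. 0.2766)
Total utilization U = 3/17 + 8/45 + 13/47 = 22682/35955
Rounded to 4 decimal places: U = 0.6308
RM (Liu & Layland) bound for 3 tasks = 0.779763; compare with U = 22682/35955 (approx. 0.630844)
U <= bound, so schedulable by RM sufficient condition.

0.6308


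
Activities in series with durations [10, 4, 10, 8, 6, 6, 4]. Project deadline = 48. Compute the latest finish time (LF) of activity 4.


LF(activity 4) = deadline - sum of successor durations
Successors: activities 5 through 7 with durations [6, 6, 4]
Sum of successor durations = 16
LF = 48 - 16 = 32

32


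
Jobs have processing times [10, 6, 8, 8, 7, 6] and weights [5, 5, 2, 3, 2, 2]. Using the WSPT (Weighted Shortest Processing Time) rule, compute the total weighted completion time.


Compute p/w ratios and sort ascending (WSPT): [(6, 5), (10, 5), (8, 3), (6, 2), (7, 2), (8, 2)]
Compute weighted completion times:
  Job (p=6,w=5): C=6, w*C=5*6=30
  Job (p=10,w=5): C=16, w*C=5*16=80
  Job (p=8,w=3): C=24, w*C=3*24=72
  Job (p=6,w=2): C=30, w*C=2*30=60
  Job (p=7,w=2): C=37, w*C=2*37=74
  Job (p=8,w=2): C=45, w*C=2*45=90
Total weighted completion time = 406

406


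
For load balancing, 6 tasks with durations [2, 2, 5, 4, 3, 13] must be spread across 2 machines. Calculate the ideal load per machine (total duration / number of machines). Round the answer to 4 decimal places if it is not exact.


Total processing time = 2 + 2 + 5 + 4 + 3 + 13 = 29
Number of machines = 2
Ideal balanced load = 29 / 2 = 14.5

14.5


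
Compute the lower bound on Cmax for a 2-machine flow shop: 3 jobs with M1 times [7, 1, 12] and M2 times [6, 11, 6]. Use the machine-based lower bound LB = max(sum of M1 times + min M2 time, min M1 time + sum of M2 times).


LB1 = sum(M1 times) + min(M2 times) = 20 + 6 = 26
LB2 = min(M1 times) + sum(M2 times) = 1 + 23 = 24
Lower bound = max(LB1, LB2) = max(26, 24) = 26

26


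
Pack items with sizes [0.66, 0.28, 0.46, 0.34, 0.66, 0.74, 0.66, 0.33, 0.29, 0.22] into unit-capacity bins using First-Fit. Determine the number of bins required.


Place items sequentially using First-Fit:
  Item 0.66 -> new Bin 1
  Item 0.28 -> Bin 1 (now 0.94)
  Item 0.46 -> new Bin 2
  Item 0.34 -> Bin 2 (now 0.8)
  Item 0.66 -> new Bin 3
  Item 0.74 -> new Bin 4
  Item 0.66 -> new Bin 5
  Item 0.33 -> Bin 3 (now 0.99)
  Item 0.29 -> Bin 5 (now 0.95)
  Item 0.22 -> Bin 4 (now 0.96)
Total bins used = 5

5


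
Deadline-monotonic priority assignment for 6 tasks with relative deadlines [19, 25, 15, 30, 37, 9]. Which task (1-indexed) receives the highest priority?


Sort tasks by relative deadline (ascending):
  Task 6: deadline = 9
  Task 3: deadline = 15
  Task 1: deadline = 19
  Task 2: deadline = 25
  Task 4: deadline = 30
  Task 5: deadline = 37
Priority order (highest first): [6, 3, 1, 2, 4, 5]
Highest priority task = 6

6


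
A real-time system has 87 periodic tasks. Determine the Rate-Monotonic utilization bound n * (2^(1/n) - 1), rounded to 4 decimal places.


Compute 2^(1/87) = 1.0079990316
Subtract 1: 1.0079990316 - 1 = 0.0079990316
Multiply by n: 87 * 0.0079990316 = 0.6959157492
Round to 4 dp: 0.6959

0.6959
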